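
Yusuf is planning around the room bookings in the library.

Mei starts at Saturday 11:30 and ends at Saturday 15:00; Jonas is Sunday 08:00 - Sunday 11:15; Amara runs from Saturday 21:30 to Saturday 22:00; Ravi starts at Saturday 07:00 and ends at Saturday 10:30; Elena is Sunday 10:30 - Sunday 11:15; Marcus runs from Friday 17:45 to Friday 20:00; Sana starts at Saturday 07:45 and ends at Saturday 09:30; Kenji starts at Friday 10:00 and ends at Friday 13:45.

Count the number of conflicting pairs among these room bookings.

2

Sorted by start: Kenji, Marcus, Ravi, Sana, Mei, Amara, Jonas, Elena.
Marcus starts after Kenji ends, so nothing later overlaps Kenji either.
Ravi starts after Marcus ends, so nothing later overlaps Marcus either.
Sana starts before Ravi ends → Ravi and Sana overlap.
Mei starts after Ravi ends, so nothing later overlaps Ravi either.
Mei starts after Sana ends, so nothing later overlaps Sana either.
Amara starts after Mei ends, so nothing later overlaps Mei either.
Jonas starts after Amara ends, so nothing later overlaps Amara either.
Elena starts before Jonas ends → Jonas and Elena overlap.
Overlapping pairs: Elena & Jonas, Ravi & Sana — 2 in total.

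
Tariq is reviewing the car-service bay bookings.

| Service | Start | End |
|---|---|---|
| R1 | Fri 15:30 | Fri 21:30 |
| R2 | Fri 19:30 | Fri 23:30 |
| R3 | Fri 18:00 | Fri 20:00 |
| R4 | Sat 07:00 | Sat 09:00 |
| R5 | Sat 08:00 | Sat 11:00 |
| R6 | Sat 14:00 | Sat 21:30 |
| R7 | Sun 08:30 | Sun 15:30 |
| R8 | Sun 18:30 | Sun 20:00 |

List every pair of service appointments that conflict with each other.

R1 & R2, R1 & R3, R2 & R3, R4 & R5

Sorted by start: R1, R3, R2, R4, R5, R6, R7, R8.
R3 starts before R1 ends → R1 and R3 overlap.
R2 starts before R1 ends → R1 and R2 overlap.
R4 starts after R1 ends, so nothing later overlaps R1 either.
R2 starts before R3 ends → R3 and R2 overlap.
R4 starts after R3 ends, so nothing later overlaps R3 either.
R4 starts after R2 ends, so nothing later overlaps R2 either.
R5 starts before R4 ends → R4 and R5 overlap.
R6 starts after R4 ends, so nothing later overlaps R4 either.
R6 starts after R5 ends, so nothing later overlaps R5 either.
R7 starts after R6 ends, so nothing later overlaps R6 either.
R8 starts after R7 ends.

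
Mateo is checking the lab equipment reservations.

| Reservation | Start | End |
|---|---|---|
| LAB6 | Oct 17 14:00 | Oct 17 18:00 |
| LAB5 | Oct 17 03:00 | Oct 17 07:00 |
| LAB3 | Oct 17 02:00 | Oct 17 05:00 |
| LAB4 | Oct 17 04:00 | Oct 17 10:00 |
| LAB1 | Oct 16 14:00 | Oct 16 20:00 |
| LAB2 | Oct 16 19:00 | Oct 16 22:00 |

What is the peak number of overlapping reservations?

3

Sweep the timeline, counting +1 at each start and −1 at each end (ends before starts at a tie):
Oct 16 14:00 start LAB1 → 1
Oct 16 19:00 start LAB2 → 2
Oct 16 20:00 end LAB1 → 1
Oct 16 22:00 end LAB2 → 0
Oct 17 02:00 start LAB3 → 1
Oct 17 03:00 start LAB5 → 2
Oct 17 04:00 start LAB4 → 3
Oct 17 05:00 end LAB3 → 2
Oct 17 07:00 end LAB5 → 1
Oct 17 10:00 end LAB4 → 0
Oct 17 14:00 start LAB6 → 1
Oct 17 18:00 end LAB6 → 0
Peak is 3, at Oct 17 04:00 (LAB3, LAB4, LAB5).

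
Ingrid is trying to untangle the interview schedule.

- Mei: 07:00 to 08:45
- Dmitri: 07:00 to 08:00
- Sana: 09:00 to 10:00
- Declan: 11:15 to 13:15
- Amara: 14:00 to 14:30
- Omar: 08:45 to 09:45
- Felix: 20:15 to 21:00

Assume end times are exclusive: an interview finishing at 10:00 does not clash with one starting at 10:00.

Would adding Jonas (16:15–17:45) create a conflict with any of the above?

No — it doesn't clash with anything

Mei: ends 08:45 at or before Jonas starts 16:15 → clear.
Dmitri: ends 08:00 at or before Jonas starts 16:15 → clear.
Omar: ends 09:45 at or before Jonas starts 16:15 → clear.
Sana: ends 10:00 at or before Jonas starts 16:15 → clear.
Declan: ends 13:15 at or before Jonas starts 16:15 → clear.
Amara: ends 14:30 at or before Jonas starts 16:15 → clear.
Felix: starts 20:15 at or after Jonas ends 17:45 → clear.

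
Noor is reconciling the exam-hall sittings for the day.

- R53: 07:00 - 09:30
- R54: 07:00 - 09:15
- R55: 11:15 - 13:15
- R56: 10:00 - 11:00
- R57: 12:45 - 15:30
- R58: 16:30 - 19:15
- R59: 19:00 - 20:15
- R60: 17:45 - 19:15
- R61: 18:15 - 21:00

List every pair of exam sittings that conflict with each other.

R53 & R54, R55 & R57, R58 & R59, R58 & R60, R58 & R61, R59 & R60, R59 & R61, R60 & R61

Check each pair: they overlap iff neither finishes before the other starts.
Sorted by start: R53, R54, R56, R55, R57, R58, R60, R61, R59.
R54 starts before R53 ends → R53 and R54 overlap.
R56 starts after R53 ends, so R53 has no further overlaps.
R56 starts after R54 ends, so R54 has no further overlaps.
R55 starts after R56 ends, so R56 has no further overlaps.
R57 starts before R55 ends → R55 and R57 overlap.
R58 starts after R55 ends, so R55 has no further overlaps.
R58 starts after R57 ends, so R57 has no further overlaps.
R60 starts before R58 ends → R58 and R60 overlap.
R61 starts before R58 ends → R58 and R61 overlap.
R59 starts before R58 ends → R58 and R59 overlap.
R61 starts before R60 ends → R60 and R61 overlap.
R59 starts before R60 ends → R60 and R59 overlap.
R59 starts before R61 ends → R61 and R59 overlap.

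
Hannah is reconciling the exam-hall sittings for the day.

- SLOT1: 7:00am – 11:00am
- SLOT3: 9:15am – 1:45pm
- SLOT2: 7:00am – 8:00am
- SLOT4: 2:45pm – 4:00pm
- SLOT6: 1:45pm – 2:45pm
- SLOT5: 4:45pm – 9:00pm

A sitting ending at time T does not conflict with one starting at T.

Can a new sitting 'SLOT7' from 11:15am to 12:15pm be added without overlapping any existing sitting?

No — it overlaps SLOT3

SLOT1: ends 11:00am at or before SLOT7 starts 11:15am → clear.
SLOT2: ends 8:00am at or before SLOT7 starts 11:15am → clear.
SLOT3: starts 9:15am before SLOT7 ends 12:15pm, and ends 1:45pm after SLOT7 starts 11:15am → overlap.
SLOT6: starts 1:45pm at or after SLOT7 ends 12:15pm → clear.
SLOT4: starts 2:45pm at or after SLOT7 ends 12:15pm → clear.
SLOT5: starts 4:45pm at or after SLOT7 ends 12:15pm → clear.
SLOT7 overlaps SLOT3.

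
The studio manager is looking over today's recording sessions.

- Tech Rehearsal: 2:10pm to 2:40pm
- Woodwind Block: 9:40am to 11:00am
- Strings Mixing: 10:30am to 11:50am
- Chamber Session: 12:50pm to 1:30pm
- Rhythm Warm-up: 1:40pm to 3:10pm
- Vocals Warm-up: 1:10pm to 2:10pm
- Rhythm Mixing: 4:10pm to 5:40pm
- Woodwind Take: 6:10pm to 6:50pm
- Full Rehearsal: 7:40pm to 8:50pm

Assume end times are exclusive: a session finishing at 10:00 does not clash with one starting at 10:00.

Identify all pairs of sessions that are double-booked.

Chamber Session & Vocals Warm-up, Rhythm Warm-up & Tech Rehearsal, Rhythm Warm-up & Vocals Warm-up, Strings Mixing & Woodwind Block

Check each pair: they overlap iff neither finishes before the other starts.
Sorted by start: Woodwind Block, Strings Mixing, Chamber Session, Vocals Warm-up, Rhythm Warm-up, Tech Rehearsal, Rhythm Mixing, Woodwind Take, Full Rehearsal.
Strings Mixing starts before Woodwind Block ends → Woodwind Block and Strings Mixing overlap.
Chamber Session starts after Woodwind Block ends, so nothing later overlaps Woodwind Block either.
Chamber Session starts after Strings Mixing ends, so nothing later overlaps Strings Mixing either.
Vocals Warm-up starts before Chamber Session ends → Chamber Session and Vocals Warm-up overlap.
Rhythm Warm-up starts after Chamber Session ends, so nothing later overlaps Chamber Session either.
Rhythm Warm-up starts before Vocals Warm-up ends → Vocals Warm-up and Rhythm Warm-up overlap.
Tech Rehearsal starts exactly when Vocals Warm-up ends (back-to-back, no overlap), so nothing later overlaps Vocals Warm-up either.
Tech Rehearsal starts before Rhythm Warm-up ends → Rhythm Warm-up and Tech Rehearsal overlap.
Rhythm Mixing starts after Rhythm Warm-up ends, so nothing later overlaps Rhythm Warm-up either.
Rhythm Mixing starts after Tech Rehearsal ends, so nothing later overlaps Tech Rehearsal either.
Woodwind Take starts after Rhythm Mixing ends, so nothing later overlaps Rhythm Mixing either.
Full Rehearsal starts after Woodwind Take ends.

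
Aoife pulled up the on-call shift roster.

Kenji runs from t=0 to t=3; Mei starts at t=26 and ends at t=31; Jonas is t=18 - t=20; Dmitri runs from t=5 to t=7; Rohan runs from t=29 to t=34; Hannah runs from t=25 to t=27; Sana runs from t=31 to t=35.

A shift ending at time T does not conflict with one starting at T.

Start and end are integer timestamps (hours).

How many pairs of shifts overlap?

Check each pair: they overlap iff neither finishes before the other starts.
Sorted by start: Kenji, Dmitri, Jonas, Hannah, Mei, Rohan, Sana.
Dmitri starts after Kenji ends, so nothing later overlaps Kenji either.
Jonas starts after Dmitri ends, so nothing later overlaps Dmitri either.
Hannah starts after Jonas ends, so nothing later overlaps Jonas either.
Mei starts before Hannah ends → Hannah and Mei overlap.
Rohan starts after Hannah ends, so nothing later overlaps Hannah either.
Rohan starts before Mei ends → Mei and Rohan overlap.
Sana starts exactly when Mei ends (back-to-back, no overlap).
Sana starts before Rohan ends → Rohan and Sana overlap.
Overlapping pairs: Hannah & Mei, Mei & Rohan, Rohan & Sana — 3 in total.

3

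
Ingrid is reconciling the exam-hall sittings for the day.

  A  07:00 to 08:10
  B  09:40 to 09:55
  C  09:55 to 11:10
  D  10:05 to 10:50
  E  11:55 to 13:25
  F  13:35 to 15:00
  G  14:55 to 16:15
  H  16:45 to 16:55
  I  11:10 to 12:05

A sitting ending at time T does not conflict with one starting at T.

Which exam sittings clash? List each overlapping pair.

C & D, E & I, F & G

Sorted by start: A, B, C, D, I, E, F, G, H.
B starts after A ends, so nothing later overlaps A either.
C starts exactly when B ends (back-to-back, no overlap), so nothing later overlaps B either.
D starts before C ends → C and D overlap.
I starts exactly when C ends (back-to-back, no overlap), so nothing later overlaps C either.
I starts after D ends, so nothing later overlaps D either.
E starts before I ends → I and E overlap.
F starts after I ends, so nothing later overlaps I either.
F starts after E ends, so nothing later overlaps E either.
G starts before F ends → F and G overlap.
H starts after F ends.
H starts after G ends.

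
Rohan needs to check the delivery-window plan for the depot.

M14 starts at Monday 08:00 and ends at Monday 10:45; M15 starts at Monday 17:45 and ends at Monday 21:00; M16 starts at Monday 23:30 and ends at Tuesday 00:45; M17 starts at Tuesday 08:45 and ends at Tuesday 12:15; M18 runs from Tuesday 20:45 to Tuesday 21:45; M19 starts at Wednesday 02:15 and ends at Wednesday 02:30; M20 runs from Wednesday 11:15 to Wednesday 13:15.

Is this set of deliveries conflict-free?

Yes

Sorted by start: M14, M15, M16, M17, M18, M19, M20.
M15 starts after M14 ends — done with M14.
M16 starts after M15 ends — done with M15.
M17 starts after M16 ends — done with M16.
M18 starts after M17 ends — done with M17.
M19 starts after M18 ends — done with M18.
M20 starts after M19 ends.
Every pair is clear; the schedule has no overlaps.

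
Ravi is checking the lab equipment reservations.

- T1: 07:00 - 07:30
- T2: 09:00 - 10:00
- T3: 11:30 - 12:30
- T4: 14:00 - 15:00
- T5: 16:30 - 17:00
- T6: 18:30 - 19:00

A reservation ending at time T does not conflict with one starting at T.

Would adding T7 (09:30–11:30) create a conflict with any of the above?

Yes — it overlaps T2

T1: ends 07:30 at or before T7 starts 09:30 → clear.
T2: starts 09:00 before T7 ends 11:30, and ends 10:00 after T7 starts 09:30 → overlap.
T3: starts 11:30 at or after T7 ends 11:30 → clear.
T4: starts 14:00 at or after T7 ends 11:30 → clear.
T5: starts 16:30 at or after T7 ends 11:30 → clear.
T6: starts 18:30 at or after T7 ends 11:30 → clear.
T7 overlaps T2.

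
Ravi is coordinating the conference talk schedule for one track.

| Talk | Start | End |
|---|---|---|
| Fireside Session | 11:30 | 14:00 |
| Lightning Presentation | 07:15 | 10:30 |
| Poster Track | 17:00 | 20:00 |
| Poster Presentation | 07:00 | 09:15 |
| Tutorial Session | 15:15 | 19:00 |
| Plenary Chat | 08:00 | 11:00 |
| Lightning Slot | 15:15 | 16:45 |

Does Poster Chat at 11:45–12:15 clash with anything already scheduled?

Poster Presentation: ends 09:15 at or before Poster Chat starts 11:45 → clear.
Lightning Presentation: ends 10:30 at or before Poster Chat starts 11:45 → clear.
Plenary Chat: ends 11:00 at or before Poster Chat starts 11:45 → clear.
Fireside Session: starts 11:30 before Poster Chat ends 12:15, and ends 14:00 after Poster Chat starts 11:45 → overlap.
Tutorial Session: starts 15:15 at or after Poster Chat ends 12:15 → clear.
Lightning Slot: starts 15:15 at or after Poster Chat ends 12:15 → clear.
Poster Track: starts 17:00 at or after Poster Chat ends 12:15 → clear.
Poster Chat overlaps Fireside Session.

Yes — it overlaps Fireside Session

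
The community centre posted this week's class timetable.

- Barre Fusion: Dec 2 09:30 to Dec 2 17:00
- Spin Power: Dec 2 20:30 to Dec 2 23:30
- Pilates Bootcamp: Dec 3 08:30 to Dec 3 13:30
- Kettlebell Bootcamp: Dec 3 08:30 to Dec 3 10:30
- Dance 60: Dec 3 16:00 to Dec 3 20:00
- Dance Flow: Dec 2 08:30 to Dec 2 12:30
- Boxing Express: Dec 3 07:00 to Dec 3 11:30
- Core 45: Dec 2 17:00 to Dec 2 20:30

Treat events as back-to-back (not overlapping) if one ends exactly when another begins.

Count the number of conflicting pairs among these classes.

Sorted by start: Dance Flow, Barre Fusion, Core 45, Spin Power, Boxing Express, Pilates Bootcamp, Kettlebell Bootcamp, Dance 60.
Barre Fusion starts before Dance Flow ends → Dance Flow and Barre Fusion overlap.
Core 45 starts after Dance Flow ends — done with Dance Flow.
Core 45 starts exactly when Barre Fusion ends (back-to-back, no overlap) — done with Barre Fusion.
Spin Power starts exactly when Core 45 ends (back-to-back, no overlap) — done with Core 45.
Boxing Express starts after Spin Power ends — done with Spin Power.
Pilates Bootcamp starts before Boxing Express ends → Boxing Express and Pilates Bootcamp overlap.
Kettlebell Bootcamp starts before Boxing Express ends → Boxing Express and Kettlebell Bootcamp overlap.
Dance 60 starts after Boxing Express ends.
Kettlebell Bootcamp starts before Pilates Bootcamp ends → Pilates Bootcamp and Kettlebell Bootcamp overlap.
Dance 60 starts after Pilates Bootcamp ends.
Dance 60 starts after Kettlebell Bootcamp ends.
Overlapping pairs: Barre Fusion & Dance Flow, Boxing Express & Kettlebell Bootcamp, Boxing Express & Pilates Bootcamp, Kettlebell Bootcamp & Pilates Bootcamp — 4 in total.

4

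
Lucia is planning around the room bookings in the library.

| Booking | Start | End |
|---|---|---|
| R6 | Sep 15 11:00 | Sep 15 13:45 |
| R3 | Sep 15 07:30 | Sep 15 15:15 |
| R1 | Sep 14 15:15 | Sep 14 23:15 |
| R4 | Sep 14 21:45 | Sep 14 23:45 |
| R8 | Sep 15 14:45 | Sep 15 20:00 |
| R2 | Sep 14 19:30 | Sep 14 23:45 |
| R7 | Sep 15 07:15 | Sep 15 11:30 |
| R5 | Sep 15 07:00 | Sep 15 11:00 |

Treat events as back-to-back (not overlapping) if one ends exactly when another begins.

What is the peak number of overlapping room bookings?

Sweep the timeline, counting +1 at each start and −1 at each end (ends before starts at a tie):
Sep 14 15:15 start R1 → 1
Sep 14 19:30 start R2 → 2
Sep 14 21:45 start R4 → 3
Sep 14 23:15 end R1 → 2
Sep 14 23:45 end R2 → 1
Sep 14 23:45 end R4 → 0
Sep 15 07:00 start R5 → 1
Sep 15 07:15 start R7 → 2
Sep 15 07:30 start R3 → 3
Sep 15 11:00 end R5 → 2
Sep 15 11:00 start R6 → 3
Sep 15 11:30 end R7 → 2
Sep 15 13:45 end R6 → 1
Sep 15 14:45 start R8 → 2
Sep 15 15:15 end R3 → 1
Sep 15 20:00 end R8 → 0
Peak is 3, at Sep 14 21:45 (R1, R2, R4).

3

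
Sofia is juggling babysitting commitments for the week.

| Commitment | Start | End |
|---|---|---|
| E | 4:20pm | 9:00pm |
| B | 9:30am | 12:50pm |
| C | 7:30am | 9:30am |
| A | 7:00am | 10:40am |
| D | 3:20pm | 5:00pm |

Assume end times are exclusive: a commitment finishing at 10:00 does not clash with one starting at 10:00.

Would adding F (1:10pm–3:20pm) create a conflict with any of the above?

A: ends 10:40am at or before F starts 1:10pm → clear.
C: ends 9:30am at or before F starts 1:10pm → clear.
B: ends 12:50pm at or before F starts 1:10pm → clear.
D: starts 3:20pm at or after F ends 3:20pm → clear.
E: starts 4:20pm at or after F ends 3:20pm → clear.

No — it doesn't clash with anything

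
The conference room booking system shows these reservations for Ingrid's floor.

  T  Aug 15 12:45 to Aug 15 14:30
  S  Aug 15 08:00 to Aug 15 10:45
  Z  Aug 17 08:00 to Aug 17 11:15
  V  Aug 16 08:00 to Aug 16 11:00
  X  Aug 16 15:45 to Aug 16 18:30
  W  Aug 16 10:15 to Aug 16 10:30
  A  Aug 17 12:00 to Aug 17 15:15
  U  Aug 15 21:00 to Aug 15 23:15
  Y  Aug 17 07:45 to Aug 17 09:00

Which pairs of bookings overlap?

V & W, Y & Z

Two intervals overlap when each starts before the other ends.
Sorted by start: S, T, U, V, W, X, Y, Z, A.
T starts after S ends; S is clear from here.
U starts after T ends; T is clear from here.
V starts after U ends; U is clear from here.
W starts before V ends → V and W overlap.
X starts after V ends; V is clear from here.
X starts after W ends; W is clear from here.
Y starts after X ends; X is clear from here.
Z starts before Y ends → Y and Z overlap.
A starts after Y ends.
A starts after Z ends.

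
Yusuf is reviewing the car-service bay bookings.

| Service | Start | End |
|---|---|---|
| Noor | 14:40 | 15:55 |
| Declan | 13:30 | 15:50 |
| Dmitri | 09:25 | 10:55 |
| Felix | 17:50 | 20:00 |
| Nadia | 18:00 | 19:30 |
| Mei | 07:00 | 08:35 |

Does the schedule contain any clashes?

Yes

Two intervals overlap when each starts before the other ends.
Sorted by start: Mei, Dmitri, Declan, Noor, Felix, Nadia.
Dmitri starts after Mei ends, so Mei has no further overlaps.
Declan starts after Dmitri ends, so Dmitri has no further overlaps.
Noor starts before Declan ends → Declan and Noor overlap.
That's a conflict, so the schedule is not conflict-free.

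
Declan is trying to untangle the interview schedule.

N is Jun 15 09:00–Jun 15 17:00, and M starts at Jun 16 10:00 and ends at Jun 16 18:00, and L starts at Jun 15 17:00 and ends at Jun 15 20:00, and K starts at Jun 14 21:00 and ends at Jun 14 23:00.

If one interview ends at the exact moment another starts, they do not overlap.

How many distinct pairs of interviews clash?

Two intervals overlap when each starts before the other ends.
Sorted by start: K, N, L, M.
N starts after K ends; K is clear from here.
L starts exactly when N ends (back-to-back, no overlap); N is clear from here.
M starts after L ends.
No pair overlaps.

0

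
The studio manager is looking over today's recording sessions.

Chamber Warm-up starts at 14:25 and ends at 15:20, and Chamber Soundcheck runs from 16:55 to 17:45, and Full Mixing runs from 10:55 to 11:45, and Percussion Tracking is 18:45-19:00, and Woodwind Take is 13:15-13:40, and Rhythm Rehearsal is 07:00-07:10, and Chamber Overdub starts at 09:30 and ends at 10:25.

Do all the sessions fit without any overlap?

Yes

Check each pair: they overlap iff neither finishes before the other starts.
Sorted by start: Rhythm Rehearsal, Chamber Overdub, Full Mixing, Woodwind Take, Chamber Warm-up, Chamber Soundcheck, Percussion Tracking.
Chamber Overdub starts after Rhythm Rehearsal ends; Rhythm Rehearsal is clear from here.
Full Mixing starts after Chamber Overdub ends; Chamber Overdub is clear from here.
Woodwind Take starts after Full Mixing ends; Full Mixing is clear from here.
Chamber Warm-up starts after Woodwind Take ends; Woodwind Take is clear from here.
Chamber Soundcheck starts after Chamber Warm-up ends; Chamber Warm-up is clear from here.
Percussion Tracking starts after Chamber Soundcheck ends.
Every pair is clear; the schedule has no overlaps.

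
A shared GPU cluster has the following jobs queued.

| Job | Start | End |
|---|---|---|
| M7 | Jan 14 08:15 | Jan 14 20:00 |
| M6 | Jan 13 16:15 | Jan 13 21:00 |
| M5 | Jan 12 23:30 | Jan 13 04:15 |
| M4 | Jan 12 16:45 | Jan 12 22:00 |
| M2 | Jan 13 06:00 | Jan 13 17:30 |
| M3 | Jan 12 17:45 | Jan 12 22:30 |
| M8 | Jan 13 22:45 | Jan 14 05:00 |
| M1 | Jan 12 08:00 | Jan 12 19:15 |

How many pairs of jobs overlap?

4

Sorted by start: M1, M4, M3, M5, M2, M6, M8, M7.
M4 starts before M1 ends → M1 and M4 overlap.
M3 starts before M1 ends → M1 and M3 overlap.
M5 starts after M1 ends, so M1 has no further overlaps.
M3 starts before M4 ends → M4 and M3 overlap.
M5 starts after M4 ends, so M4 has no further overlaps.
M5 starts after M3 ends, so M3 has no further overlaps.
M2 starts after M5 ends, so M5 has no further overlaps.
M6 starts before M2 ends → M2 and M6 overlap.
M8 starts after M2 ends, so M2 has no further overlaps.
M8 starts after M6 ends, so M6 has no further overlaps.
M7 starts after M8 ends.
Overlapping pairs: M1 & M3, M1 & M4, M2 & M6, M3 & M4 — 4 in total.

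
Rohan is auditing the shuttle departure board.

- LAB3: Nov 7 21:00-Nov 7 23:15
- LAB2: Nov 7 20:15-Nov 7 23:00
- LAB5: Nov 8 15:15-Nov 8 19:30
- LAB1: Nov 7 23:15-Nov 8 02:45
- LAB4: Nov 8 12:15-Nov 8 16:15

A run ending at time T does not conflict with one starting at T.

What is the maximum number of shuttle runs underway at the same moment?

2

Walk through starts and ends in time order (an end at T is processed before a start at T):
Nov 7 20:15 start LAB2 → 1
Nov 7 21:00 start LAB3 → 2
Nov 7 23:00 end LAB2 → 1
Nov 7 23:15 end LAB3 → 0
Nov 7 23:15 start LAB1 → 1
Nov 8 02:45 end LAB1 → 0
Nov 8 12:15 start LAB4 → 1
Nov 8 15:15 start LAB5 → 2
Nov 8 16:15 end LAB4 → 1
Nov 8 19:30 end LAB5 → 0
Peak is 2, at Nov 7 21:00 (LAB2, LAB3).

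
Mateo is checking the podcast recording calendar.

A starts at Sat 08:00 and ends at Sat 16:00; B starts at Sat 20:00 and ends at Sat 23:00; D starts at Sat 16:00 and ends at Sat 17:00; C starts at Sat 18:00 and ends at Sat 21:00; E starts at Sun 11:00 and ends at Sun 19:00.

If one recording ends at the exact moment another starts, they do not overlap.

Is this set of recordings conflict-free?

No

Sorted by start: A, D, C, B, E.
D starts exactly when A ends (back-to-back, no overlap); A is clear from here.
C starts after D ends; D is clear from here.
B starts before C ends → C and B overlap.
That's a conflict, so the schedule is not conflict-free.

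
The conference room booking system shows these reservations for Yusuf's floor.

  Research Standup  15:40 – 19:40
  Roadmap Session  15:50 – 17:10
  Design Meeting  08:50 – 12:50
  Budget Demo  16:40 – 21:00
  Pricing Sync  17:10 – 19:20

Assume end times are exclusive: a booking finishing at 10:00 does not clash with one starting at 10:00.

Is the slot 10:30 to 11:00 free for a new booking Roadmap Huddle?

Design Meeting: starts 08:50 before Roadmap Huddle ends 11:00, and ends 12:50 after Roadmap Huddle starts 10:30 → overlap.
Research Standup: starts 15:40 at or after Roadmap Huddle ends 11:00 → clear.
Roadmap Session: starts 15:50 at or after Roadmap Huddle ends 11:00 → clear.
Budget Demo: starts 16:40 at or after Roadmap Huddle ends 11:00 → clear.
Pricing Sync: starts 17:10 at or after Roadmap Huddle ends 11:00 → clear.
Roadmap Huddle overlaps Design Meeting.

No — it overlaps Design Meeting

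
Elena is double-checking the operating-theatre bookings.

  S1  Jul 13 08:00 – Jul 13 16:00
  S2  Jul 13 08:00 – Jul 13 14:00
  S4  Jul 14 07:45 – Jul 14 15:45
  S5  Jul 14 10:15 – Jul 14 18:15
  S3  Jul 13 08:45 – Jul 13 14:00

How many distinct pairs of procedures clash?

Sorted by start: S1, S2, S3, S4, S5.
S2 starts before S1 ends → S1 and S2 overlap.
S3 starts before S1 ends → S1 and S3 overlap.
S4 starts after S1 ends; S1 is clear from here.
S3 starts before S2 ends → S2 and S3 overlap.
S4 starts after S2 ends; S2 is clear from here.
S4 starts after S3 ends; S3 is clear from here.
S5 starts before S4 ends → S4 and S5 overlap.
Overlapping pairs: S1 & S2, S1 & S3, S2 & S3, S4 & S5 — 4 in total.

4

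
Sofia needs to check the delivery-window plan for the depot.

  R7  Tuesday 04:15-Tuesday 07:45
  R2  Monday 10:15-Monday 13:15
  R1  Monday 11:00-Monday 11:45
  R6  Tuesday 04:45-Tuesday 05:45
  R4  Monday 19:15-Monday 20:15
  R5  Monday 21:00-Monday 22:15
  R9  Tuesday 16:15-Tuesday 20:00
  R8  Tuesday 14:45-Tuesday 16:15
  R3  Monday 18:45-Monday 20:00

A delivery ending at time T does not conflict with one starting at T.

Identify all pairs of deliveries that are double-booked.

R1 & R2, R3 & R4, R6 & R7

Sorted by start: R2, R1, R3, R4, R5, R7, R6, R8, R9.
R1 starts before R2 ends → R2 and R1 overlap.
R3 starts after R2 ends, so R2 has no further overlaps.
R3 starts after R1 ends, so R1 has no further overlaps.
R4 starts before R3 ends → R3 and R4 overlap.
R5 starts after R3 ends, so R3 has no further overlaps.
R5 starts after R4 ends, so R4 has no further overlaps.
R7 starts after R5 ends, so R5 has no further overlaps.
R6 starts before R7 ends → R7 and R6 overlap.
R8 starts after R7 ends, so R7 has no further overlaps.
R8 starts after R6 ends, so R6 has no further overlaps.
R9 starts exactly when R8 ends (back-to-back, no overlap).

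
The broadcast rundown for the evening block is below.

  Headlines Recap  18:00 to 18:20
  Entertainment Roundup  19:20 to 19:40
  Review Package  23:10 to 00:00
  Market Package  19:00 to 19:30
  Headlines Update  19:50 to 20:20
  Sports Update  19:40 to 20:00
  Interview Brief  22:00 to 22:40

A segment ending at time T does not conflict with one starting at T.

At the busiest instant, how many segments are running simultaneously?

2

Sort all start/end points and keep a running count:
18:00 start Headlines Recap → 1
18:20 end Headlines Recap → 0
19:00 start Market Package → 1
19:20 start Entertainment Roundup → 2
19:30 end Market Package → 1
19:40 end Entertainment Roundup → 0
19:40 start Sports Update → 1
19:50 start Headlines Update → 2
20:00 end Sports Update → 1
20:20 end Headlines Update → 0
22:00 start Interview Brief → 1
22:40 end Interview Brief → 0
23:10 start Review Package → 1
00:00 end Review Package → 0
Peak is 2, at 19:20 (Entertainment Roundup, Market Package).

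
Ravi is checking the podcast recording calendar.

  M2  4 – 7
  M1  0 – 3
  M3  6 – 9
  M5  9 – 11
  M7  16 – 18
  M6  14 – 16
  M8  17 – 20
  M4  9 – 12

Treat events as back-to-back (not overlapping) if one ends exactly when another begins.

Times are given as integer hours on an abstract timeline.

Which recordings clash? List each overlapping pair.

Sorted by start: M1, M2, M3, M4, M5, M6, M7, M8.
M2 starts after M1 ends, so nothing later overlaps M1 either.
M3 starts before M2 ends → M2 and M3 overlap.
M4 starts after M2 ends, so nothing later overlaps M2 either.
M4 starts exactly when M3 ends (back-to-back, no overlap), so nothing later overlaps M3 either.
M5 starts before M4 ends → M4 and M5 overlap.
M6 starts after M4 ends, so nothing later overlaps M4 either.
M6 starts after M5 ends, so nothing later overlaps M5 either.
M7 starts exactly when M6 ends (back-to-back, no overlap), so nothing later overlaps M6 either.
M8 starts before M7 ends → M7 and M8 overlap.

M2 & M3, M4 & M5, M7 & M8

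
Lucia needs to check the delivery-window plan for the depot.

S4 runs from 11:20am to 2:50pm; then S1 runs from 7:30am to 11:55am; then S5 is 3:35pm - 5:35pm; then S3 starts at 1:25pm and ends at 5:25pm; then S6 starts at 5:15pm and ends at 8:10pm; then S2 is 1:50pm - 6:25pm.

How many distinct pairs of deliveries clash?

9

Check each pair: they overlap iff neither finishes before the other starts.
Sorted by start: S1, S4, S3, S2, S5, S6.
S4 starts before S1 ends → S1 and S4 overlap.
S3 starts after S1 ends, so S1 has no further overlaps.
S3 starts before S4 ends → S4 and S3 overlap.
S2 starts before S4 ends → S4 and S2 overlap.
S5 starts after S4 ends, so S4 has no further overlaps.
S2 starts before S3 ends → S3 and S2 overlap.
S5 starts before S3 ends → S3 and S5 overlap.
S6 starts before S3 ends → S3 and S6 overlap.
S5 starts before S2 ends → S2 and S5 overlap.
S6 starts before S2 ends → S2 and S6 overlap.
S6 starts before S5 ends → S5 and S6 overlap.
Overlapping pairs: S1 & S4, S2 & S3, S2 & S4, S2 & S5, S2 & S6, S3 & S4, S3 & S5, S3 & S6, S5 & S6 — 9 in total.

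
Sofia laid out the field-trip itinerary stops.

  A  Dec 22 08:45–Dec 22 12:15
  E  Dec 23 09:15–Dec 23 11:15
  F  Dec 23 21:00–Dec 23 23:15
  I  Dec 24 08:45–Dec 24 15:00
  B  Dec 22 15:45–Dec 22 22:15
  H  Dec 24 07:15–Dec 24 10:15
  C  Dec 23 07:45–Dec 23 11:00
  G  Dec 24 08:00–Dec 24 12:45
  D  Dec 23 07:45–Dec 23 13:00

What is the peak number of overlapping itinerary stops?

Sort all start/end points and keep a running count:
Dec 22 08:45 start A → 1
Dec 22 12:15 end A → 0
Dec 22 15:45 start B → 1
Dec 22 22:15 end B → 0
Dec 23 07:45 start C → 1
Dec 23 07:45 start D → 2
Dec 23 09:15 start E → 3
Dec 23 11:00 end C → 2
Dec 23 11:15 end E → 1
Dec 23 13:00 end D → 0
Dec 23 21:00 start F → 1
Dec 23 23:15 end F → 0
Dec 24 07:15 start H → 1
Dec 24 08:00 start G → 2
Dec 24 08:45 start I → 3
Dec 24 10:15 end H → 2
Dec 24 12:45 end G → 1
Dec 24 15:00 end I → 0
Peak is 3, at Dec 23 09:15 (C, D, E).

3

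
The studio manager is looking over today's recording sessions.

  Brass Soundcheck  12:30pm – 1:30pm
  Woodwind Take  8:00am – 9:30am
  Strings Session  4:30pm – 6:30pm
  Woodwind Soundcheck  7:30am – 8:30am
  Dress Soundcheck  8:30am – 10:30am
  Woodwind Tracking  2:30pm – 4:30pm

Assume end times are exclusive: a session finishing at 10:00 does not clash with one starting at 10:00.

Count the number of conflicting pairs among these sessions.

Sorted by start: Woodwind Soundcheck, Woodwind Take, Dress Soundcheck, Brass Soundcheck, Woodwind Tracking, Strings Session.
Woodwind Take starts before Woodwind Soundcheck ends → Woodwind Soundcheck and Woodwind Take overlap.
Dress Soundcheck starts exactly when Woodwind Soundcheck ends (back-to-back, no overlap); Woodwind Soundcheck is clear from here.
Dress Soundcheck starts before Woodwind Take ends → Woodwind Take and Dress Soundcheck overlap.
Brass Soundcheck starts after Woodwind Take ends; Woodwind Take is clear from here.
Brass Soundcheck starts after Dress Soundcheck ends; Dress Soundcheck is clear from here.
Woodwind Tracking starts after Brass Soundcheck ends; Brass Soundcheck is clear from here.
Strings Session starts exactly when Woodwind Tracking ends (back-to-back, no overlap).
Overlapping pairs: Dress Soundcheck & Woodwind Take, Woodwind Soundcheck & Woodwind Take — 2 in total.

2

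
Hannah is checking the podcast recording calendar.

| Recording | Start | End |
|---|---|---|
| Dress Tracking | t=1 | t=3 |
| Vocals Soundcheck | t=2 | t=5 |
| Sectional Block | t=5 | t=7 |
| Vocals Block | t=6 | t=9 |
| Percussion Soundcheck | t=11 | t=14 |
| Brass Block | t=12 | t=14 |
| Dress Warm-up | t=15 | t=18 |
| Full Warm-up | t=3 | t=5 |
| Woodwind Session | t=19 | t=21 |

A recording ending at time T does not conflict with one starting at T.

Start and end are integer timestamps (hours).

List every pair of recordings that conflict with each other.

Brass Block & Percussion Soundcheck, Dress Tracking & Vocals Soundcheck, Full Warm-up & Vocals Soundcheck, Sectional Block & Vocals Block

Two intervals overlap when each starts before the other ends.
Sorted by start: Dress Tracking, Vocals Soundcheck, Full Warm-up, Sectional Block, Vocals Block, Percussion Soundcheck, Brass Block, Dress Warm-up, Woodwind Session.
Vocals Soundcheck starts before Dress Tracking ends → Dress Tracking and Vocals Soundcheck overlap.
Full Warm-up starts exactly when Dress Tracking ends (back-to-back, no overlap) — done with Dress Tracking.
Full Warm-up starts before Vocals Soundcheck ends → Vocals Soundcheck and Full Warm-up overlap.
Sectional Block starts exactly when Vocals Soundcheck ends (back-to-back, no overlap) — done with Vocals Soundcheck.
Sectional Block starts exactly when Full Warm-up ends (back-to-back, no overlap) — done with Full Warm-up.
Vocals Block starts before Sectional Block ends → Sectional Block and Vocals Block overlap.
Percussion Soundcheck starts after Sectional Block ends — done with Sectional Block.
Percussion Soundcheck starts after Vocals Block ends — done with Vocals Block.
Brass Block starts before Percussion Soundcheck ends → Percussion Soundcheck and Brass Block overlap.
Dress Warm-up starts after Percussion Soundcheck ends — done with Percussion Soundcheck.
Dress Warm-up starts after Brass Block ends — done with Brass Block.
Woodwind Session starts after Dress Warm-up ends.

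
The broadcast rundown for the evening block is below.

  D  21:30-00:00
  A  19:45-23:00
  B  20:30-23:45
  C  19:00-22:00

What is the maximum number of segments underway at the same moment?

Walk through starts and ends in time order (an end at T is processed before a start at T):
19:00 start C → 1
19:45 start A → 2
20:30 start B → 3
21:30 start D → 4
22:00 end C → 3
23:00 end A → 2
23:45 end B → 1
00:00 end D → 0
Peak is 4, at 21:30 (A, B, C, D).

4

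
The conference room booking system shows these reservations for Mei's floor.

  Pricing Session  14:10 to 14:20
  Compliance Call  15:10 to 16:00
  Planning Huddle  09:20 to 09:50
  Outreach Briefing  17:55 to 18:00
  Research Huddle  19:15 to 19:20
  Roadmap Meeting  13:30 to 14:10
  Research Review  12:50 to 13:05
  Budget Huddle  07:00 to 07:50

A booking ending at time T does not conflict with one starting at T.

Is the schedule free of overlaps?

Yes

Sorted by start: Budget Huddle, Planning Huddle, Research Review, Roadmap Meeting, Pricing Session, Compliance Call, Outreach Briefing, Research Huddle.
Planning Huddle starts after Budget Huddle ends, so Budget Huddle has no further overlaps.
Research Review starts after Planning Huddle ends, so Planning Huddle has no further overlaps.
Roadmap Meeting starts after Research Review ends, so Research Review has no further overlaps.
Pricing Session starts exactly when Roadmap Meeting ends (back-to-back, no overlap), so Roadmap Meeting has no further overlaps.
Compliance Call starts after Pricing Session ends, so Pricing Session has no further overlaps.
Outreach Briefing starts after Compliance Call ends, so Compliance Call has no further overlaps.
Research Huddle starts after Outreach Briefing ends.
Every pair is clear; the schedule has no overlaps.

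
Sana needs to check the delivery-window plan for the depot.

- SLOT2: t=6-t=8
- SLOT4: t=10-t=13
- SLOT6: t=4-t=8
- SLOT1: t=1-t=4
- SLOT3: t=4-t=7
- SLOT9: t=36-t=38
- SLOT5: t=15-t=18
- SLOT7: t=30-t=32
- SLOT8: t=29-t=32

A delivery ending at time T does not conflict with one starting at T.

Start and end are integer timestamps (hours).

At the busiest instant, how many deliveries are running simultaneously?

Sort all start/end points and keep a running count:
t=1 start SLOT1 → 1
t=4 end SLOT1 → 0
t=4 start SLOT3 → 1
t=4 start SLOT6 → 2
t=6 start SLOT2 → 3
t=7 end SLOT3 → 2
t=8 end SLOT2 → 1
t=8 end SLOT6 → 0
t=10 start SLOT4 → 1
t=13 end SLOT4 → 0
t=15 start SLOT5 → 1
t=18 end SLOT5 → 0
t=29 start SLOT8 → 1
t=30 start SLOT7 → 2
t=32 end SLOT7 → 1
t=32 end SLOT8 → 0
t=36 start SLOT9 → 1
t=38 end SLOT9 → 0
Peak is 3, at t=6 (SLOT2, SLOT3, SLOT6).

3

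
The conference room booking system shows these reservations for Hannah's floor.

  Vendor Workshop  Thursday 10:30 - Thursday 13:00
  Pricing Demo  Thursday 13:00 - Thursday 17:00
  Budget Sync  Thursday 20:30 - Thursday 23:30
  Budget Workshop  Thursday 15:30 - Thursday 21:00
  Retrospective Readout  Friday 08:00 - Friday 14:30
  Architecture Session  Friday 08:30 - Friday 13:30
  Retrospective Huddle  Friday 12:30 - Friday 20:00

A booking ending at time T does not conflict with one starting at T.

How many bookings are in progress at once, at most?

3

Sort all start/end points and keep a running count:
Thursday 10:30 start Vendor Workshop → 1
Thursday 13:00 end Vendor Workshop → 0
Thursday 13:00 start Pricing Demo → 1
Thursday 15:30 start Budget Workshop → 2
Thursday 17:00 end Pricing Demo → 1
Thursday 20:30 start Budget Sync → 2
Thursday 21:00 end Budget Workshop → 1
Thursday 23:30 end Budget Sync → 0
Friday 08:00 start Retrospective Readout → 1
Friday 08:30 start Architecture Session → 2
Friday 12:30 start Retrospective Huddle → 3
Friday 13:30 end Architecture Session → 2
Friday 14:30 end Retrospective Readout → 1
Friday 20:00 end Retrospective Huddle → 0
Peak is 3, at Friday 12:30 (Architecture Session, Retrospective Huddle, Retrospective Readout).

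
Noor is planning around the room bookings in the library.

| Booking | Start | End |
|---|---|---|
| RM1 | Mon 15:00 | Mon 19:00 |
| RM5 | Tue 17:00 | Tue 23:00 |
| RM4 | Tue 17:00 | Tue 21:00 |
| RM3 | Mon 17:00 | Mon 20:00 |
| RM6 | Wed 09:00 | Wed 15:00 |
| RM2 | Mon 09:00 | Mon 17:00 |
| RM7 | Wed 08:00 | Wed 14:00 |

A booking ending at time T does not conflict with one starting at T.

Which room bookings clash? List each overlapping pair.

RM1 & RM2, RM1 & RM3, RM4 & RM5, RM6 & RM7

Sorted by start: RM2, RM1, RM3, RM4, RM5, RM7, RM6.
RM1 starts before RM2 ends → RM2 and RM1 overlap.
RM3 starts exactly when RM2 ends (back-to-back, no overlap), so nothing later overlaps RM2 either.
RM3 starts before RM1 ends → RM1 and RM3 overlap.
RM4 starts after RM1 ends, so nothing later overlaps RM1 either.
RM4 starts after RM3 ends, so nothing later overlaps RM3 either.
RM5 starts before RM4 ends → RM4 and RM5 overlap.
RM7 starts after RM4 ends, so nothing later overlaps RM4 either.
RM7 starts after RM5 ends, so nothing later overlaps RM5 either.
RM6 starts before RM7 ends → RM7 and RM6 overlap.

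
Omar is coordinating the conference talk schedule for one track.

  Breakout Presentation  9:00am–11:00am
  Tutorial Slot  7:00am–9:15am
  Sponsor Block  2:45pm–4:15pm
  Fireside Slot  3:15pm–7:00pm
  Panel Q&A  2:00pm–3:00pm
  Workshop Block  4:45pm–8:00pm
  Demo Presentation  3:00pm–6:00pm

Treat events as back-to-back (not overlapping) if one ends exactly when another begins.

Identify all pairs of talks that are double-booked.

Sorted by start: Tutorial Slot, Breakout Presentation, Panel Q&A, Sponsor Block, Demo Presentation, Fireside Slot, Workshop Block.
Breakout Presentation starts before Tutorial Slot ends → Tutorial Slot and Breakout Presentation overlap.
Panel Q&A starts after Tutorial Slot ends — done with Tutorial Slot.
Panel Q&A starts after Breakout Presentation ends — done with Breakout Presentation.
Sponsor Block starts before Panel Q&A ends → Panel Q&A and Sponsor Block overlap.
Demo Presentation starts exactly when Panel Q&A ends (back-to-back, no overlap) — done with Panel Q&A.
Demo Presentation starts before Sponsor Block ends → Sponsor Block and Demo Presentation overlap.
Fireside Slot starts before Sponsor Block ends → Sponsor Block and Fireside Slot overlap.
Workshop Block starts after Sponsor Block ends.
Fireside Slot starts before Demo Presentation ends → Demo Presentation and Fireside Slot overlap.
Workshop Block starts before Demo Presentation ends → Demo Presentation and Workshop Block overlap.
Workshop Block starts before Fireside Slot ends → Fireside Slot and Workshop Block overlap.

Breakout Presentation & Tutorial Slot, Demo Presentation & Fireside Slot, Demo Presentation & Sponsor Block, Demo Presentation & Workshop Block, Fireside Slot & Sponsor Block, Fireside Slot & Workshop Block, Panel Q&A & Sponsor Block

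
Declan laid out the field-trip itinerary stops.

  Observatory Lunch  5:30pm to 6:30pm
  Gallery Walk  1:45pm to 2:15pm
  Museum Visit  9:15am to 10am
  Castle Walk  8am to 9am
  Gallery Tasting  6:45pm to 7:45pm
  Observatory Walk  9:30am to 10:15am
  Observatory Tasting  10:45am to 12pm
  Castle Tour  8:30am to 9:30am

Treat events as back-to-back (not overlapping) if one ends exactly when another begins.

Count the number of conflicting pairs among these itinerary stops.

3

Sorted by start: Castle Walk, Castle Tour, Museum Visit, Observatory Walk, Observatory Tasting, Gallery Walk, Observatory Lunch, Gallery Tasting.
Castle Tour starts before Castle Walk ends → Castle Walk and Castle Tour overlap.
Museum Visit starts after Castle Walk ends, so Castle Walk has no further overlaps.
Museum Visit starts before Castle Tour ends → Castle Tour and Museum Visit overlap.
Observatory Walk starts exactly when Castle Tour ends (back-to-back, no overlap), so Castle Tour has no further overlaps.
Observatory Walk starts before Museum Visit ends → Museum Visit and Observatory Walk overlap.
Observatory Tasting starts after Museum Visit ends, so Museum Visit has no further overlaps.
Observatory Tasting starts after Observatory Walk ends, so Observatory Walk has no further overlaps.
Gallery Walk starts after Observatory Tasting ends, so Observatory Tasting has no further overlaps.
Observatory Lunch starts after Gallery Walk ends, so Gallery Walk has no further overlaps.
Gallery Tasting starts after Observatory Lunch ends.
Overlapping pairs: Castle Tour & Castle Walk, Castle Tour & Museum Visit, Museum Visit & Observatory Walk — 3 in total.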